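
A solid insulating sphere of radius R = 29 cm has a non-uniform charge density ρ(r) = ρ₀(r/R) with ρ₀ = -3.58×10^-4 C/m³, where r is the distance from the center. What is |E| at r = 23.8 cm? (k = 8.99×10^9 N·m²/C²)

E = 1.97e6 N/C

Symmetry ⇒ E = E(r) r̂. Gaussian sphere of radius r = 23.8 cm (r < R).
Integrate the density: Q_enc = 4π ∫₀^r ρ₀(r'/R)^1 r'² dr' = 4πρ₀ r^4/(4·R) = -1.244×10^-5 C.
Applying ∮E·dA = Q_enc/ε₀ with Φ = E(4πr²):
E = k|Q_enc|/r² = (8.99×10^9)(1.244e-5)/(0.238)² = 1.97×10^6 N/C.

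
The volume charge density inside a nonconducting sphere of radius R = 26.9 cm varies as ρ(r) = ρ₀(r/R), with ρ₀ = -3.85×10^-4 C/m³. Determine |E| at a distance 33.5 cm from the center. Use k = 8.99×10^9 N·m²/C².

Take a concentric spherical Gaussian surface of radius r = 33.5 cm (r > R, all charge enclosed).
Q_enc = 4π ∫₀^R ρ₀(r'/R)^1 r'² dr' = 4πρ₀R³/4 = -2.354e-5 C.
Since E is radial and uniform over the Gaussian sphere, Φ = E·4πr² = Q_enc/ε₀.
E = k|Q_enc|/r² = (8.99×10^9)(2.354×10^-5)/(0.335)² = 1.89×10^6 N/C.

E = 1.89e6 V/m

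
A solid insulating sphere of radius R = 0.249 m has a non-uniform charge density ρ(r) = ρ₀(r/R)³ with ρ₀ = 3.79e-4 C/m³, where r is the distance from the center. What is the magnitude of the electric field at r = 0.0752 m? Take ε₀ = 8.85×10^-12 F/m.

E = 1.48×10^4 N/C

Use a concentric Gaussian sphere at r = 0.0752 m (r < R).
Q_enc = ∫₀^r ρ(r')·4πr'² dr' = (4πρ₀/R³) ∫₀^r r'^5 dr' = 4πρ₀ r^6/(6·R³) = 9.298e-9 C.
Gauss's law: E·4πr² = Q_enc/ε₀.
E = |Q_enc|/(4πε₀r²) = (9.298e-9)/(4π·8.85×10^-12·(0.0752)²) = 1.48×10^4 N/C.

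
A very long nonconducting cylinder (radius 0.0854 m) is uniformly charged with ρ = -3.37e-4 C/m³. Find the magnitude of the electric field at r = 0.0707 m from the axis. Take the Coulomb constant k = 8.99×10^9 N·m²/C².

Choose a coaxial cylinder of radius r = 0.0707 m (arbitrary length L) as the Gaussian surface (r < R).
Enclosed charge per unit length: λ_enc = ρ·πr² = (-3.37×10^-4)π(0.0707)² = -5.292×10^-6 C/m.
Gauss's law: E·2πrL = λ_enc L/ε₀.
E = 2k|λ_enc|/r = 2(8.99×10^9)(5.292×10^-6)/(0.0707) = 1.35×10^6 N/C.

|E| = 1.35e6 V/m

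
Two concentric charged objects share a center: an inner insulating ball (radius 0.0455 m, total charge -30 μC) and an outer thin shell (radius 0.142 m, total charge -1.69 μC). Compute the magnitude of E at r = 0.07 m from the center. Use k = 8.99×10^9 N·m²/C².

E = 5.50×10^7 V/m

By spherical symmetry E is radial; choose a Gaussian sphere of radius r = 0.07 m (between the bodies, 0.0455 m < r < 0.142 m).
The shell at 0.142 m lies outside the Gaussian surface, so Q_enc = -30 μC = -3.00×10^-5 C.
Gauss's law: E·4πr² = Q_enc/ε₀.
E = k|Q_enc|/r² = (8.99×10^9)(3.00e-5)/(0.07)² = 5.50e7 N/C.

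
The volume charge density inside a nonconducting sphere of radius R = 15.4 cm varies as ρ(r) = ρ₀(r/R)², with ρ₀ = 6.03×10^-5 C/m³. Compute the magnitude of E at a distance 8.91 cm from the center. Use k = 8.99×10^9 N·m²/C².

Use a concentric Gaussian sphere at r = 8.91 cm (r < R).
Integrate the density: Q_enc = 4π ∫₀^r ρ₀(r'/R)^2 r'² dr' = 4πρ₀ r^5/(5·R²) = 3.588e-8 C.
By Gauss's law, ∮E·dA = E·4πr² = Q_enc/ε₀.
E = k|Q_enc|/r² = (8.99×10^9)(3.588×10^-8)/(0.0891)² = 4.06×10^4 N/C.

E ≈ 4.06×10^4 N/C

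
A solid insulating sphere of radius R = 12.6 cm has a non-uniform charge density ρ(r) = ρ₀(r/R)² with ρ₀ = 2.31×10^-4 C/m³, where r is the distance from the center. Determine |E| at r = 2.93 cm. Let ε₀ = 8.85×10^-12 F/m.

Use a concentric Gaussian sphere at r = 2.93 cm (r < R).
Q_enc = ∫₀^r ρ(r')·4πr'² dr' = (4πρ₀/R²) ∫₀^r r'^4 dr' = 4πρ₀ r^5/(5·R²) = 7.897e-10 C.
Since E is radial and uniform over the Gaussian sphere, Φ = E·4πr² = Q_enc/ε₀.
E = |Q_enc|/(4πε₀r²) = (7.897×10^-10)/(4π·8.85×10^-12·(0.0293)²) = 8.27×10^3 N/C.

E ≈ 8.27×10^3 N/C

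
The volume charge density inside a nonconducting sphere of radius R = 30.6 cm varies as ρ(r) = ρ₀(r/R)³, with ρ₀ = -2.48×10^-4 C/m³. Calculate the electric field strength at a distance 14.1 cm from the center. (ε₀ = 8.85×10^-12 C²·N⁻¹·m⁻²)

6.44e4 N/C

Symmetry ⇒ E = E(r) r̂. Gaussian sphere of radius r = 14.1 cm (r < R).
Integrate the density: Q_enc = 4π ∫₀^r ρ₀(r'/R)^3 r'² dr' = 4πρ₀ r^6/(6·R³) = -1.424×10^-7 C.
Gauss's law: E·4πr² = Q_enc/ε₀.
E = |Q_enc|/(4πε₀r²) = (1.424×10^-7)/(4π·8.85×10^-12·(0.141)²) = 6.44e4 N/C.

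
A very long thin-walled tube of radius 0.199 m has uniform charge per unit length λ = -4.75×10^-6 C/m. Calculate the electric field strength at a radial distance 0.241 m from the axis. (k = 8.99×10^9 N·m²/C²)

E ≈ 3.54×10^5 N/C

By cylindrical symmetry E is radial; use a coaxial Gaussian cylinder of radius 0.241 m and length L (r > 0.199 m).
The full line charge is enclosed: λ_enc = -4.75×10^-6 C/m.
Since E is radial and uniform over the curved surface, Φ = E·2πrL = Q_enc/ε₀ = λ_enc L/ε₀.
E = 2k|λ_enc|/r = 2(8.99×10^9)(4.75e-6)/(0.241) = 3.54×10^5 N/C.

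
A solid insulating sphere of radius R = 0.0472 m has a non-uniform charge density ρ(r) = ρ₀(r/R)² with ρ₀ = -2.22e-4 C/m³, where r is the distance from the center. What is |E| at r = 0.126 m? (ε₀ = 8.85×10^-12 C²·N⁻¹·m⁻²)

Use a concentric Gaussian sphere at r = 0.126 m (r > R, all charge enclosed).
Q_enc = 4π ∫₀^R ρ₀(r'/R)^2 r'² dr' = 4πρ₀R³/5 = -5.867×10^-8 C.
Applying ∮E·dA = Q_enc/ε₀ with Φ = E(4πr²):
E = |Q_enc|/(4πε₀r²) = (5.867×10^-8)/(4π·8.85×10^-12·(0.126)²) = 3.32e4 N/C.

E ≈ 3.32e4 V/m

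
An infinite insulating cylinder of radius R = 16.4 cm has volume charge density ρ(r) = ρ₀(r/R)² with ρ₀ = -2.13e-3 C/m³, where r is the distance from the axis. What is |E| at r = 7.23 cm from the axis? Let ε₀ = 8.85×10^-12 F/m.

8.45×10^5 N/C

By cylindrical symmetry E is radial; use a coaxial Gaussian cylinder of radius 7.23 cm and length L (r < R).
λ_enc = ∫₀^r ρ(r')·2πr' dr' = (2πρ₀/R²)·r^4/4 = -3.399×10^-6 C/m.
Applying ∮E·dA = Q_enc/ε₀ with the end caps contributing no flux:
E = |λ_enc|/(2πε₀r) = (3.399×10^-6)/(2π·8.85×10^-12·0.0723) = 8.45e5 N/C.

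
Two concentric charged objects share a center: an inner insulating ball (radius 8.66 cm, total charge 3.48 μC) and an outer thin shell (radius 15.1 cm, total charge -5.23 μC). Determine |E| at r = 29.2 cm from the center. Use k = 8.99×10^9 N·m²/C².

By spherical symmetry E is radial; choose a Gaussian sphere of radius r = 29.2 cm (r > 15.1 cm, enclosing both).
Q_enc = (3.48 μC) + (-5.23 μC) = -1.75×10^-6 C.
Gauss's law: E·4πr² = Q_enc/ε₀.
E = k|Q_enc|/r² = (8.99×10^9)(1.75×10^-6)/(0.292)² = 1.85×10^5 N/C.

E = 1.85e5 V/m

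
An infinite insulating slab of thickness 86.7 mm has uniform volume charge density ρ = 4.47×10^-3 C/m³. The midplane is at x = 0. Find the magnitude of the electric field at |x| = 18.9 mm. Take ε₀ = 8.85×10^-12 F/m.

By symmetry E is perpendicular to the slab. A Gaussian pillbox from −18.9 mm to +18.9 mm (face area A) lies entirely within the slab.
Q_enc = ρ·(2x)·A and flux = 2EA, so 2EA = 2ρxA/ε₀ ⇒ E = |ρ|x/ε₀.
E = (4.47×10^-3)(0.0189)/(8.85×10^-12) = 9.55×10^6 N/C.

E = 9.55e6 N/C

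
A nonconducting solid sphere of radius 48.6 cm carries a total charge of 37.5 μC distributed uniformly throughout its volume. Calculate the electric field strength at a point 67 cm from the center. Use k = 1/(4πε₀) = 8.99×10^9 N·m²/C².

|E| = 7.51e5 N/C

Symmetry ⇒ E = E(r) r̂. Gaussian sphere of radius r = 67 cm (r > R, so the entire charge is enclosed).
Q_enc = 37.5 μC = 3.75×10^-5 C.
Gauss's law: E·4πr² = Q_enc/ε₀.
E = k|Q_enc|/r² = (8.99×10^9)(3.75×10^-5)/(0.67)² = 7.51×10^5 N/C.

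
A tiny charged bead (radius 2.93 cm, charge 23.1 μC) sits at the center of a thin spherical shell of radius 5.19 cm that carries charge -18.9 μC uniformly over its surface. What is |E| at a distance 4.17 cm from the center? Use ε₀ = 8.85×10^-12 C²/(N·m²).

|E| = 1.19×10^8 N/C

Take a concentric spherical Gaussian surface of radius r = 4.17 cm (between the bodies, 2.93 cm < r < 5.19 cm).
Only the inner charge is enclosed; the outer shell contributes nothing inside itself. Q_enc = 23.1 μC = 2.31×10^-5 C.
Applying ∮E·dA = Q_enc/ε₀ with Φ = E(4πr²):
E = |Q_enc|/(4πε₀r²) = (2.31e-5)/(4π·8.85×10^-12·(0.0417)²) = 1.19e8 N/C.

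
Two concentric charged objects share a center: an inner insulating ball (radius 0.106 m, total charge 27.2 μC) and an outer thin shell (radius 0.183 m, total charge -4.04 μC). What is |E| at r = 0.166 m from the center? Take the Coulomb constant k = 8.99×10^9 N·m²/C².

Symmetry ⇒ E = E(r) r̂. Gaussian sphere of radius r = 0.166 m (between the bodies, 0.106 m < r < 0.183 m).
The shell at 0.183 m lies outside the Gaussian surface, so Q_enc = 27.2 μC = 2.72×10^-5 C.
Applying ∮E·dA = Q_enc/ε₀ with Φ = E(4πr²):
E = k|Q_enc|/r² = (8.99×10^9)(2.72e-5)/(0.166)² = 8.87e6 N/C.

|E| ≈ 8.87e6 N/C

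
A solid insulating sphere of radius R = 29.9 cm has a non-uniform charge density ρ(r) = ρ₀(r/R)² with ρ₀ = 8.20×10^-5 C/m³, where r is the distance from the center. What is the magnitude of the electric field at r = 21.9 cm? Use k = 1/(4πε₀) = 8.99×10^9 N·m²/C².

By spherical symmetry E is radial; choose a Gaussian sphere of radius r = 21.9 cm (r < R).
Q_enc = ∫₀^r ρ(r')·4πr'² dr' = (4πρ₀/R²) ∫₀^r r'^4 dr' = 4πρ₀ r^5/(5·R²) = 1.161×10^-6 C.
By Gauss's law, ∮E·dA = E·4πr² = Q_enc/ε₀.
E = k|Q_enc|/r² = (8.99×10^9)(1.161e-6)/(0.219)² = 2.18×10^5 N/C.

E = 2.18×10^5 N/C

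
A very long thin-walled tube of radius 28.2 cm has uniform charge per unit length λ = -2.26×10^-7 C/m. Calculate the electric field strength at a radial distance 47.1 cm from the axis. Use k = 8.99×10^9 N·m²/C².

|E| ≈ 8.63×10^3 N/C

Choose a coaxial cylinder of radius r = 47.1 cm (arbitrary length L) as the Gaussian surface (r > 28.2 cm).
The full line charge is enclosed: λ_enc = -2.26×10^-7 C/m.
Since E is radial and uniform over the curved surface, Φ = E·2πrL = Q_enc/ε₀ = λ_enc L/ε₀.
E = 2k|λ_enc|/r = 2(8.99×10^9)(2.26×10^-7)/(0.471) = 8.63e3 N/C.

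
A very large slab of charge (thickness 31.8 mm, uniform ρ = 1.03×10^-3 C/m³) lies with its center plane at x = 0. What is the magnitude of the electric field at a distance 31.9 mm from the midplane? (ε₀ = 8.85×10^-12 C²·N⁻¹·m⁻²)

The point |x| = 31.9 mm lies outside the slab (half-thickness 0.0159 m). A symmetric pillbox spanning the full slab encloses Q_enc = ρ·d·A.
Flux = 2EA ⇒ E = |ρ|d/(2ε₀), independent of distance outside.
E = (1.03e-3)(0.0318)/(2·8.85×10^-12) = 1.85e6 N/C.

E ≈ 1.85×10^6 N/C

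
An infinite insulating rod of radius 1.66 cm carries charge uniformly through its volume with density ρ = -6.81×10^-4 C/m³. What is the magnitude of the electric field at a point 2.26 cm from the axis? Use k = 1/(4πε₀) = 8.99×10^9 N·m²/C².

|E| = 4.69×10^5 N/C

By cylindrical symmetry E is radial; use a coaxial Gaussian cylinder of radius 2.26 cm and length L (r > 1.66 cm, full cross-section enclosed).
λ_enc = ρ·πR² = (-6.81e-4)π(0.0166)² = -5.895×10^-7 C/m.
Since E is radial and uniform over the curved surface, Φ = E·2πrL = Q_enc/ε₀ = λ_enc L/ε₀.
E = 2k|λ_enc|/r = 2(8.99×10^9)(5.895×10^-7)/(0.0226) = 4.69×10^5 N/C.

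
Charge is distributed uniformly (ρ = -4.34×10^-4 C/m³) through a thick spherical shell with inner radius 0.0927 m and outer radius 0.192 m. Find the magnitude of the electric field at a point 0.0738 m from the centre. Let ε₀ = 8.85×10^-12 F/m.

Take a concentric spherical Gaussian surface of radius r = 0.0738 m (r < 0.0927 m, inside the empty cavity).
Q_enc = 0 (all charge lies at larger r); Gauss's law gives E = 0.

E = 0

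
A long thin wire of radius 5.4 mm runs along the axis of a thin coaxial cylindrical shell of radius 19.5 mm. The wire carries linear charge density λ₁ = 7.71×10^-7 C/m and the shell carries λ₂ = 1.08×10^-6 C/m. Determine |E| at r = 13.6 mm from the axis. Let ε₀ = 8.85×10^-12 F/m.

Coaxial Gaussian cylinder, radius r = 13.6 mm, length L (between the conductors, 5.4 mm < r < 19.5 mm).
Only the inner wire is enclosed; the outer shell contributes nothing inside itself. λ_enc = λ₁ = 7.71e-7 C/m.
Gauss's law: E·2πrL = λ_enc L/ε₀.
E = |λ_enc|/(2πε₀r) = (7.71e-7)/(2π·8.85×10^-12·0.0136) = 1.02×10^6 N/C.

E = 1.02×10^6 V/m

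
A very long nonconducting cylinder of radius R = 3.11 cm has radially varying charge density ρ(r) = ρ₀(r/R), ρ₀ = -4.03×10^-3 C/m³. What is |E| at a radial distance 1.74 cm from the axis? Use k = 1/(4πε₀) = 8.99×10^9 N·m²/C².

|E| ≈ 1.48e6 N/C

Choose a coaxial cylinder of radius r = 1.74 cm (arbitrary length L) as the Gaussian surface (r < R).
λ_enc = ∫₀^r ρ(r')·2πr' dr' = (2πρ₀/R)·r^3/3 = -1.43×10^-6 C/m.
By Gauss's law (flux through the curved wall only), E·2πrL = λ_enc L/ε₀.
E = 2k|λ_enc|/r = 2(8.99×10^9)(1.43e-6)/(0.0174) = 1.48×10^6 N/C.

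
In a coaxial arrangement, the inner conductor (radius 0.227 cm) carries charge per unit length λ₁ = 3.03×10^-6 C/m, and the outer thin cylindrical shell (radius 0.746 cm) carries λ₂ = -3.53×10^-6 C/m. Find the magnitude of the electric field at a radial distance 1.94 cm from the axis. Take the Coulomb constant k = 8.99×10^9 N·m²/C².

Choose a coaxial cylinder of radius r = 1.94 cm (arbitrary length L) as the Gaussian surface (r > 0.746 cm, enclosing both).
λ_enc = λ₁ + λ₂ = (3.03×10^-6) + (-3.53e-6) = -5.00×10^-7 C/m.
Gauss's law: E·2πrL = λ_enc L/ε₀.
E = 2k|λ_enc|/r = 2(8.99×10^9)(5.00e-7)/(0.0194) = 4.63×10^5 N/C.

|E| = 4.63×10^5 N/C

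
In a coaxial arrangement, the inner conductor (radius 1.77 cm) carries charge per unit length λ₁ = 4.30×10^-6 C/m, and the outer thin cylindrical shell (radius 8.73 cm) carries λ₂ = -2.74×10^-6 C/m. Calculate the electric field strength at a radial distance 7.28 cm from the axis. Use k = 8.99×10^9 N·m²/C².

Choose a coaxial cylinder of radius r = 7.28 cm (arbitrary length L) as the Gaussian surface (between the conductors, 1.77 cm < r < 8.73 cm).
The shell at 8.73 cm lies outside the Gaussian surface, so λ_enc = λ₁ = 4.30e-6 C/m.
Gauss's law: E·2πrL = λ_enc L/ε₀.
E = 2k|λ_enc|/r = 2(8.99×10^9)(4.30e-6)/(0.0728) = 1.06×10^6 N/C.

E ≈ 1.06e6 N/C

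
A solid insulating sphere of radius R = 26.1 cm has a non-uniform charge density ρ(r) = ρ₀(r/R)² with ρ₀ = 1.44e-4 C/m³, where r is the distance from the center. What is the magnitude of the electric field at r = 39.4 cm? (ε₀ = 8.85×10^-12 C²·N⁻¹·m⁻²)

3.73×10^5 N/C

Use a concentric Gaussian sphere at r = 39.4 cm (r > R, all charge enclosed).
Q_enc = 4π ∫₀^R ρ₀(r'/R)^2 r'² dr' = 4πρ₀R³/5 = 6.435×10^-6 C.
Applying ∮E·dA = Q_enc/ε₀ with Φ = E(4πr²):
E = |Q_enc|/(4πε₀r²) = (6.435×10^-6)/(4π·8.85×10^-12·(0.394)²) = 3.73×10^5 N/C.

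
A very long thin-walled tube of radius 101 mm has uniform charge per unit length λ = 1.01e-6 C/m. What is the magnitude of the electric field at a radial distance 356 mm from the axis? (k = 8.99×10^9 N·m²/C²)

Take a coaxial cylindrical Gaussian surface of radius r = 356 mm and length L (r > 101 mm).
The full line charge is enclosed: λ_enc = 1.01×10^-6 C/m.
Since E is radial and uniform over the curved surface, Φ = E·2πrL = Q_enc/ε₀ = λ_enc L/ε₀.
E = 2k|λ_enc|/r = 2(8.99×10^9)(1.01e-6)/(0.356) = 5.10e4 N/C.

|E| ≈ 5.10e4 V/m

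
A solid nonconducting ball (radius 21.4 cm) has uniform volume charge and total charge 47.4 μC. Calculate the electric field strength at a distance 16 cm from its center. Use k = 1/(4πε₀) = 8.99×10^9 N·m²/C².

Take a concentric spherical Gaussian surface of radius r = 16 cm (r < R).
For a uniform sphere the enclosed fraction is (r/R)³, so Q_enc = (47.4 μC)(0.16/0.214)³ = 1.981×10^-5 C.
By Gauss's law, ∮E·dA = E·4πr² = Q_enc/ε₀.
E = k|Q_enc|/r² = (8.99×10^9)(1.981×10^-5)/(0.16)² = 6.96e6 N/C.

E ≈ 6.96×10^6 N/C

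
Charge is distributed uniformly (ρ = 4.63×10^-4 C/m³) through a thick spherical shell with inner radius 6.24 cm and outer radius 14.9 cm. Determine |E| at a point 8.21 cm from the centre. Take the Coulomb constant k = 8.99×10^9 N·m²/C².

E = 8.03×10^5 N/C

Use a concentric Gaussian sphere at r = 8.21 cm (within the shell material, 6.24 cm < r < 14.9 cm).
Only the shell between 6.24 cm and r is enclosed: Q_enc = ρ·(4π/3)(r³ − a³) = (4.63×10^-4)·(4π/3)·((0.0821)³ − (0.0624)³) = 6.02×10^-7 C.
Since E is radial and uniform over the Gaussian sphere, Φ = E·4πr² = Q_enc/ε₀.
E = k|Q_enc|/r² = (8.99×10^9)(6.02×10^-7)/(0.0821)² = 8.03×10^5 N/C.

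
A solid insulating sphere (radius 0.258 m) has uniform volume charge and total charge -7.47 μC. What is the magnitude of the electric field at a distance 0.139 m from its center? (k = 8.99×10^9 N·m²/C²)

Take a concentric spherical Gaussian surface of radius r = 0.139 m (r < R).
Only the charge within r is enclosed: Q_enc = Q·(r/R)³ = (-7.47 μC)·(0.139 m/0.258 m)³ = -1.168×10^-6 C.
Since E is radial and uniform over the Gaussian sphere, Φ = E·4πr² = Q_enc/ε₀.
E = k|Q_enc|/r² = (8.99×10^9)(1.168×10^-6)/(0.139)² = 5.44e5 N/C.

E = 5.44×10^5 V/m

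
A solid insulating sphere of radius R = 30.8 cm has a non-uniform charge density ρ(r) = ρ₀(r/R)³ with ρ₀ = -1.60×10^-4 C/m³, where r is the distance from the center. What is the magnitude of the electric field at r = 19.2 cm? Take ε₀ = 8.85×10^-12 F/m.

E ≈ 1.40e5 N/C

Symmetry ⇒ E = E(r) r̂. Gaussian sphere of radius r = 19.2 cm (r < R).
Integrate the density: Q_enc = 4π ∫₀^r ρ₀(r'/R)^3 r'² dr' = 4πρ₀ r^6/(6·R³) = -5.746×10^-7 C.
Gauss's law: E·4πr² = Q_enc/ε₀.
E = |Q_enc|/(4πε₀r²) = (5.746×10^-7)/(4π·8.85×10^-12·(0.192)²) = 1.40×10^5 N/C.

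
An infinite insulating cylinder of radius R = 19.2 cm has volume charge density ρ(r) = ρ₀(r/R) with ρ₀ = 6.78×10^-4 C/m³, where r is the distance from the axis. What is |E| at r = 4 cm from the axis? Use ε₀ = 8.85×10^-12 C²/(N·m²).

By cylindrical symmetry E is radial; use a coaxial Gaussian cylinder of radius 4 cm and length L (r < R).
Integrating ρ over the cross-section to radius r: λ_enc = (2πρ₀/R) ∫₀^r r'^2 dr' = 2πρ₀ r^3/(3·R) = 4.733×10^-7 C/m.
Gauss's law: E·2πrL = λ_enc L/ε₀.
E = |λ_enc|/(2πε₀r) = (4.733×10^-7)/(2π·8.85×10^-12·0.04) = 2.13e5 N/C.

|E| ≈ 2.13×10^5 N/C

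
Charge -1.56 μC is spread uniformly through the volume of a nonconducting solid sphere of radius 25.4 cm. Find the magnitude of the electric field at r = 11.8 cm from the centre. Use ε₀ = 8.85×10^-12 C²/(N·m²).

By spherical symmetry E is radial; choose a Gaussian sphere of radius r = 11.8 cm (r < R).
For a uniform sphere the enclosed fraction is (r/R)³, so Q_enc = (-1.56 μC)(0.118/0.254)³ = -1.564×10^-7 C.
Applying ∮E·dA = Q_enc/ε₀ with Φ = E(4πr²):
E = |Q_enc|/(4πε₀r²) = (1.564e-7)/(4π·8.85×10^-12·(0.118)²) = 1.01e5 N/C.

E = 1.01×10^5 N/C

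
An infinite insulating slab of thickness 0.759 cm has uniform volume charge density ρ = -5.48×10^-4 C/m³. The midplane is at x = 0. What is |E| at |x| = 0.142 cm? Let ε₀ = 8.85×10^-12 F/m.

By symmetry E is perpendicular to the slab. A Gaussian pillbox from −0.142 cm to +0.142 cm (face area A) lies entirely within the slab.
Q_enc = ρ·(2x)·A and flux = 2EA, so 2EA = 2ρxA/ε₀ ⇒ E = |ρ|x/ε₀.
E = (5.48×10^-4)(0.00142)/(8.85×10^-12) = 8.79e4 N/C.

8.79×10^4 N/C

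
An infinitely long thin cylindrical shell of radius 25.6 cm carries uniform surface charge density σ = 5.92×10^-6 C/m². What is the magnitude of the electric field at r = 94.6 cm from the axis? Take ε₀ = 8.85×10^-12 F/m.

Choose a coaxial cylinder of radius r = 94.6 cm (arbitrary length L) as the Gaussian surface (r > 25.6 cm).
The whole shell is enclosed: λ_enc = σ·2πR = (5.92e-6)·2π·(0.256) = 9.522×10^-6 C/m.
Since E is radial and uniform over the curved surface, Φ = E·2πrL = Q_enc/ε₀ = λ_enc L/ε₀.
E = |λ_enc|/(2πε₀r) = (9.522e-6)/(2π·8.85×10^-12·0.946) = 1.81×10^5 N/C.

E ≈ 1.81e5 V/m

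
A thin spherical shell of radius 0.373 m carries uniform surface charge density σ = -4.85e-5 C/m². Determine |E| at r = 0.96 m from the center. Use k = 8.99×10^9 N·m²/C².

8.27e5 N/C

Symmetry ⇒ E = E(r) r̂. Gaussian sphere of radius r = 0.96 m (r > 0.373 m).
The entire shell is enclosed: Q_enc = σ·4πR² = (-4.85×10^-5)·4π·(0.373)² = -8.479e-5 C.
By Gauss's law, ∮E·dA = E·4πr² = Q_enc/ε₀.
E = k|Q_enc|/r² = (8.99×10^9)(8.479e-5)/(0.96)² = 8.27×10^5 N/C.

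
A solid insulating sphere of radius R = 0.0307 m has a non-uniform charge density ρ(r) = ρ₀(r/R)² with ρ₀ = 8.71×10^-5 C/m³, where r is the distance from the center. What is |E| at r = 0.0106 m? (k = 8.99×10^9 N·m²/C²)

Symmetry ⇒ E = E(r) r̂. Gaussian sphere of radius r = 0.0106 m (r < R).
Q_enc = ∫₀^r ρ(r')·4πr'² dr' = (4πρ₀/R²) ∫₀^r r'^4 dr' = 4πρ₀ r^5/(5·R²) = 3.108e-11 C.
Applying ∮E·dA = Q_enc/ε₀ with Φ = E(4πr²):
E = k|Q_enc|/r² = (8.99×10^9)(3.108×10^-11)/(0.0106)² = 2.49×10^3 N/C.

|E| = 2.49×10^3 V/m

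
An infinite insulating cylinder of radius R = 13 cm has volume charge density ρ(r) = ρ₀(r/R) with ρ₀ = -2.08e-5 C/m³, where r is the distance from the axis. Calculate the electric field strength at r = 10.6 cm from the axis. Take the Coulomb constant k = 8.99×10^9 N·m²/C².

By cylindrical symmetry E is radial; use a coaxial Gaussian cylinder of radius 10.6 cm and length L (r < R).
Integrating ρ over the cross-section to radius r: λ_enc = (2πρ₀/R) ∫₀^r r'^2 dr' = 2πρ₀ r^3/(3·R) = -3.991×10^-7 C/m.
Gauss's law: E·2πrL = λ_enc L/ε₀.
E = 2k|λ_enc|/r = 2(8.99×10^9)(3.991e-7)/(0.106) = 6.77×10^4 N/C.

6.77×10^4 V/m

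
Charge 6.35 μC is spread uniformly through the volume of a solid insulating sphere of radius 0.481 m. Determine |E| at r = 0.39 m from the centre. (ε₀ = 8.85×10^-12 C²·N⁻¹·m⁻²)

Use a concentric Gaussian sphere at r = 0.39 m (r < R).
Only the charge within r is enclosed: Q_enc = Q·(r/R)³ = (6.35 μC)·(0.39 m/0.481 m)³ = 3.385×10^-6 C.
Applying ∮E·dA = Q_enc/ε₀ with Φ = E(4πr²):
E = |Q_enc|/(4πε₀r²) = (3.385e-6)/(4π·8.85×10^-12·(0.39)²) = 2.00e5 N/C.

E = 2.00×10^5 V/m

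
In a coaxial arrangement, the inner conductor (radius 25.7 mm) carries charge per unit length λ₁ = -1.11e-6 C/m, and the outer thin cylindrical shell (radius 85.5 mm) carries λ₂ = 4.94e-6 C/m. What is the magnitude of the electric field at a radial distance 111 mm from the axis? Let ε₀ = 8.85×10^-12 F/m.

E = 6.21×10^5 V/m

Choose a coaxial cylinder of radius r = 111 mm (arbitrary length L) as the Gaussian surface (r > 85.5 mm, enclosing both).
λ_enc = λ₁ + λ₂ = (-1.11×10^-6) + (4.94e-6) = 3.83×10^-6 C/m.
Since E is radial and uniform over the curved surface, Φ = E·2πrL = Q_enc/ε₀ = λ_enc L/ε₀.
E = |λ_enc|/(2πε₀r) = (3.83e-6)/(2π·8.85×10^-12·0.111) = 6.21×10^5 N/C.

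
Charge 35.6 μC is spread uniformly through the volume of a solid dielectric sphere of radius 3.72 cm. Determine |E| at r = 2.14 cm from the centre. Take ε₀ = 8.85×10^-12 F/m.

|E| ≈ 1.33×10^8 N/C

Symmetry ⇒ E = E(r) r̂. Gaussian sphere of radius r = 2.14 cm (r < R).
Only the charge within r is enclosed: Q_enc = Q·(r/R)³ = (35.6 μC)·(2.14 cm/3.72 cm)³ = 6.777×10^-6 C.
By Gauss's law, ∮E·dA = E·4πr² = Q_enc/ε₀.
E = |Q_enc|/(4πε₀r²) = (6.777×10^-6)/(4π·8.85×10^-12·(0.0214)²) = 1.33×10^8 N/C.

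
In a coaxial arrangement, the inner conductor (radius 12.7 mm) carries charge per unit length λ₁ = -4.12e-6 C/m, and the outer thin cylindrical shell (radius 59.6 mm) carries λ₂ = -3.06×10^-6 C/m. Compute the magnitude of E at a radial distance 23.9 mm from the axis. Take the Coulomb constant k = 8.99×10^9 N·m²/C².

|E| = 3.10×10^6 N/C

Choose a coaxial cylinder of radius r = 23.9 mm (arbitrary length L) as the Gaussian surface (between the conductors, 12.7 mm < r < 59.6 mm).
Only the inner wire is enclosed; the outer shell contributes nothing inside itself. λ_enc = λ₁ = -4.12e-6 C/m.
Gauss's law: E·2πrL = λ_enc L/ε₀.
E = 2k|λ_enc|/r = 2(8.99×10^9)(4.12×10^-6)/(0.0239) = 3.10×10^6 N/C.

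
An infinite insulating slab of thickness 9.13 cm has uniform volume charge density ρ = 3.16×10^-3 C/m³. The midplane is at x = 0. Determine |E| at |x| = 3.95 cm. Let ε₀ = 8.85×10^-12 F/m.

By symmetry E is perpendicular to the slab. A Gaussian pillbox from −3.95 cm to +3.95 cm (face area A) lies entirely within the slab.
Q_enc = ρ·(2x)·A and flux = 2EA, so 2EA = 2ρxA/ε₀ ⇒ E = |ρ|x/ε₀.
E = (3.16×10^-3)(0.0395)/(8.85×10^-12) = 1.41×10^7 N/C.

E ≈ 1.41×10^7 N/C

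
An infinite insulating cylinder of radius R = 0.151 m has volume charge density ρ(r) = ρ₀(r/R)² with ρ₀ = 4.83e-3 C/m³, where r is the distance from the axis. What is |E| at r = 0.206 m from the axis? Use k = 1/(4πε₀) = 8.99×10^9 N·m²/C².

Choose a coaxial cylinder of radius r = 0.206 m (arbitrary length L) as the Gaussian surface (r > R, full charge per length enclosed).
λ_enc = 2π ∫₀^R ρ₀(r'/R)^2 r' dr' = 2πρ₀R²/4 = 1.73e-4 C/m.
By Gauss's law (flux through the curved wall only), E·2πrL = λ_enc L/ε₀.
E = 2k|λ_enc|/r = 2(8.99×10^9)(1.73×10^-4)/(0.206) = 1.51e7 N/C.

|E| ≈ 1.51×10^7 N/C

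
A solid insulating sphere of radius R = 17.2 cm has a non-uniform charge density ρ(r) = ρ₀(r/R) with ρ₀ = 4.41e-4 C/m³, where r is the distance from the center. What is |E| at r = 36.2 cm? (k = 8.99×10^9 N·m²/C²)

Take a concentric spherical Gaussian surface of radius r = 36.2 cm (r > R, all charge enclosed).
Q_enc = 4π ∫₀^R ρ₀(r'/R)^1 r'² dr' = 4πρ₀R³/4 = 7.05×10^-6 C.
Applying ∮E·dA = Q_enc/ε₀ with Φ = E(4πr²):
E = k|Q_enc|/r² = (8.99×10^9)(7.05×10^-6)/(0.362)² = 4.84×10^5 N/C.

4.84×10^5 N/C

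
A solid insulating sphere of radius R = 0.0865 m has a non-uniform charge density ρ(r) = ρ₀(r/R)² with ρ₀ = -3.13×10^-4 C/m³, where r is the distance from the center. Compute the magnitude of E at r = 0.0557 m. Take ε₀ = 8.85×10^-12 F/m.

E ≈ 1.63×10^5 V/m

Symmetry ⇒ E = E(r) r̂. Gaussian sphere of radius r = 0.0557 m (r < R).
Q_enc = ∫₀^r ρ(r')·4πr'² dr' = (4πρ₀/R²) ∫₀^r r'^4 dr' = 4πρ₀ r^5/(5·R²) = -5.637e-8 C.
By Gauss's law, ∮E·dA = E·4πr² = Q_enc/ε₀.
E = |Q_enc|/(4πε₀r²) = (5.637×10^-8)/(4π·8.85×10^-12·(0.0557)²) = 1.63×10^5 N/C.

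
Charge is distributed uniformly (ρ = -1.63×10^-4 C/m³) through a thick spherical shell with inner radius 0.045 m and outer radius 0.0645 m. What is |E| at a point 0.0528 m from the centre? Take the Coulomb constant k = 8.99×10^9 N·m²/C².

Take a concentric spherical Gaussian surface of radius r = 0.0528 m (within the shell material, 0.045 m < r < 0.0645 m).
Only the shell between 0.045 m and r is enclosed: Q_enc = ρ·(4π/3)(r³ − a³) = (-1.63×10^-4)·(4π/3)·((0.0528)³ − (0.045)³) = -3.829×10^-8 C.
Since E is radial and uniform over the Gaussian sphere, Φ = E·4πr² = Q_enc/ε₀.
E = k|Q_enc|/r² = (8.99×10^9)(3.829e-8)/(0.0528)² = 1.23×10^5 N/C.

E ≈ 1.23e5 N/C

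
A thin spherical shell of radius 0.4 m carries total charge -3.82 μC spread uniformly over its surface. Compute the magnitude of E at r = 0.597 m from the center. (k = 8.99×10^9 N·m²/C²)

Symmetry ⇒ E = E(r) r̂. Gaussian sphere of radius r = 0.597 m (r > 0.4 m).
The entire shell is enclosed: Q_enc = -3.82e-6 C.
Applying ∮E·dA = Q_enc/ε₀ with Φ = E(4πr²):
E = k|Q_enc|/r² = (8.99×10^9)(3.82e-6)/(0.597)² = 9.64×10^4 N/C.

9.64×10^4 V/m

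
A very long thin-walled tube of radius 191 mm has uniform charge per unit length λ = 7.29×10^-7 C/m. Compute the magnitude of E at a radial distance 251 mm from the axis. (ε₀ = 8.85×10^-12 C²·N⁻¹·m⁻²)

Choose a coaxial cylinder of radius r = 251 mm (arbitrary length L) as the Gaussian surface (r > 191 mm).
The full line charge is enclosed: λ_enc = 7.29×10^-7 C/m.
Applying ∮E·dA = Q_enc/ε₀ with the end caps contributing no flux:
E = |λ_enc|/(2πε₀r) = (7.29×10^-7)/(2π·8.85×10^-12·0.251) = 5.22×10^4 N/C.

E ≈ 5.22e4 N/C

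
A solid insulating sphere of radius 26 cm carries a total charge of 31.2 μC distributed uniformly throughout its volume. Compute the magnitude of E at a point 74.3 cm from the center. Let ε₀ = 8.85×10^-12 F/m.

Symmetry ⇒ E = E(r) r̂. Gaussian sphere of radius r = 74.3 cm (r > R, so the entire charge is enclosed).
Q_enc = 31.2 μC = 3.12e-5 C.
By Gauss's law, ∮E·dA = E·4πr² = Q_enc/ε₀.
E = |Q_enc|/(4πε₀r²) = (3.12×10^-5)/(4π·8.85×10^-12·(0.743)²) = 5.08e5 N/C.

E ≈ 5.08×10^5 N/C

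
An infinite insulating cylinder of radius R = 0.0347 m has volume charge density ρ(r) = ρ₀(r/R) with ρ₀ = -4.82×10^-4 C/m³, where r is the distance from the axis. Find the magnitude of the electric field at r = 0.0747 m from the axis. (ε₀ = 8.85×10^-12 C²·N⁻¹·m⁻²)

By cylindrical symmetry E is radial; use a coaxial Gaussian cylinder of radius 0.0747 m and length L (r > R, full charge per length enclosed).
λ_enc = 2π ∫₀^R ρ₀(r'/R)^1 r' dr' = 2πρ₀R²/3 = -1.216e-6 C/m.
By Gauss's law (flux through the curved wall only), E·2πrL = λ_enc L/ε₀.
E = |λ_enc|/(2πε₀r) = (1.216×10^-6)/(2π·8.85×10^-12·0.0747) = 2.93×10^5 N/C.

|E| = 2.93×10^5 N/C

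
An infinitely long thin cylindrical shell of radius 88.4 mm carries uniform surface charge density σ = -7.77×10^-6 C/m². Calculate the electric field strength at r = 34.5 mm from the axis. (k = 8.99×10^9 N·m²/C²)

E = 0

Take a coaxial cylindrical Gaussian surface of radius r = 34.5 mm and length L (r < 88.4 mm, inside the shell).
All the surface charge lies outside this cylinder: Q_enc = 0, hence E = 0.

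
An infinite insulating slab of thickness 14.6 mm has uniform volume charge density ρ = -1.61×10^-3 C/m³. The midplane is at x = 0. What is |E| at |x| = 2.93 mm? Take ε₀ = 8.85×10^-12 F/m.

By symmetry E is perpendicular to the slab. A Gaussian pillbox from −2.93 mm to +2.93 mm (face area A) lies entirely within the slab.
Q_enc = ρ·(2x)·A and flux = 2EA, so 2EA = 2ρxA/ε₀ ⇒ E = |ρ|x/ε₀.
E = (1.61e-3)(0.00293)/(8.85×10^-12) = 5.33×10^5 N/C.

|E| = 5.33e5 N/C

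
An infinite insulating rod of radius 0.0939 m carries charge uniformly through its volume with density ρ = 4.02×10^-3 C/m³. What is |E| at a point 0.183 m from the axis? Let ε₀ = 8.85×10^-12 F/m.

Coaxial Gaussian cylinder, radius r = 0.183 m, length L (r > 0.0939 m, full cross-section enclosed).
λ_enc = ρ·πR² = (4.02×10^-3)π(0.0939)² = 1.114×10^-4 C/m.
Applying ∮E·dA = Q_enc/ε₀ with the end caps contributing no flux:
E = |λ_enc|/(2πε₀r) = (1.114×10^-4)/(2π·8.85×10^-12·0.183) = 1.09×10^7 N/C.

|E| = 1.09e7 N/C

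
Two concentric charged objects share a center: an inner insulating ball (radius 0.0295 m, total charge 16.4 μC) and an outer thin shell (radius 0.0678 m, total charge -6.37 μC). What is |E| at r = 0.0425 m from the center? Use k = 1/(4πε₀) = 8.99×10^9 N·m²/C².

8.16×10^7 N/C

Take a concentric spherical Gaussian surface of radius r = 0.0425 m (between the bodies, 0.0295 m < r < 0.0678 m).
Only the inner charge is enclosed; the outer shell contributes nothing inside itself. Q_enc = 16.4 μC = 1.64e-5 C.
Gauss's law: E·4πr² = Q_enc/ε₀.
E = k|Q_enc|/r² = (8.99×10^9)(1.64×10^-5)/(0.0425)² = 8.16×10^7 N/C.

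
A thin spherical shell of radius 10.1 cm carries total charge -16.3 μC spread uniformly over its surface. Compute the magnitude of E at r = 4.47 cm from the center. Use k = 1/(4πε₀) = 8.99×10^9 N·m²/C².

E = 0

Symmetry ⇒ E = E(r) r̂. Gaussian sphere of radius r = 4.47 cm (inside the shell, r < 10.1 cm).
All the charge is outside the Gaussian surface: Q_enc = 0, hence E = 0 everywhere inside the shell.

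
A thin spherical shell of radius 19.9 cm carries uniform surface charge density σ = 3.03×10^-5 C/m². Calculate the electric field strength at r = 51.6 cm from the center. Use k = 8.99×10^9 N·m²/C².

Use a concentric Gaussian sphere at r = 51.6 cm (r > 19.9 cm).
The entire shell is enclosed: Q_enc = σ·4πR² = (3.03×10^-5)·4π·(0.199)² = 1.508e-5 C.
By Gauss's law, ∮E·dA = E·4πr² = Q_enc/ε₀.
E = k|Q_enc|/r² = (8.99×10^9)(1.508×10^-5)/(0.516)² = 5.09×10^5 N/C.

E = 5.09×10^5 V/m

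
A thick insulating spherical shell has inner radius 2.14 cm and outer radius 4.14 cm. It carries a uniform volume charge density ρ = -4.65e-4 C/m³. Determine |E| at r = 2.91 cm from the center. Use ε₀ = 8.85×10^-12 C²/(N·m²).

Symmetry ⇒ E = E(r) r̂. Gaussian sphere of radius r = 2.91 cm (within the shell material, 2.14 cm < r < 4.14 cm).
Only the shell between 2.14 cm and r is enclosed: Q_enc = ρ·(4π/3)(r³ − a³) = (-4.65×10^-4)·(4π/3)·((0.0291)³ − (0.0214)³) = -2.891×10^-8 C.
By Gauss's law, ∮E·dA = E·4πr² = Q_enc/ε₀.
E = |Q_enc|/(4πε₀r²) = (2.891×10^-8)/(4π·8.85×10^-12·(0.0291)²) = 3.07×10^5 N/C.

|E| ≈ 3.07e5 V/m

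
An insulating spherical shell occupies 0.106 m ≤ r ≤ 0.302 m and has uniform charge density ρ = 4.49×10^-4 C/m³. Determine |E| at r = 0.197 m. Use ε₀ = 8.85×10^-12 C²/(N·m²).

Use a concentric Gaussian sphere at r = 0.197 m (within the shell material, 0.106 m < r < 0.302 m).
Only the shell between 0.106 m and r is enclosed: Q_enc = ρ·(4π/3)(r³ − a³) = (4.49×10^-4)·(4π/3)·((0.197)³ − (0.106)³) = 1.214×10^-5 C.
Applying ∮E·dA = Q_enc/ε₀ with Φ = E(4πr²):
E = |Q_enc|/(4πε₀r²) = (1.214×10^-5)/(4π·8.85×10^-12·(0.197)²) = 2.81×10^6 N/C.

2.81×10^6 V/m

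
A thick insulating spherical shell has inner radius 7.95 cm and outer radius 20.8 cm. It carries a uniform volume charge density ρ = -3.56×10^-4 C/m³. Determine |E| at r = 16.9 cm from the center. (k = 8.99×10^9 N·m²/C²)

2.03×10^6 N/C

By spherical symmetry E is radial; choose a Gaussian sphere of radius r = 16.9 cm (within the shell material, 7.95 cm < r < 20.8 cm).
Enclosed charge is the volume from a to r: Q_enc = (4π/3)ρ(r³ − a³) = -6.449×10^-6 C.
Since E is radial and uniform over the Gaussian sphere, Φ = E·4πr² = Q_enc/ε₀.
E = k|Q_enc|/r² = (8.99×10^9)(6.449×10^-6)/(0.169)² = 2.03×10^6 N/C.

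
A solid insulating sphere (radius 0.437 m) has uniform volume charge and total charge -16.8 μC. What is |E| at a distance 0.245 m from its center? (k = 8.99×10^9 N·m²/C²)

Symmetry ⇒ E = E(r) r̂. Gaussian sphere of radius r = 0.245 m (r < R).
For a uniform sphere the enclosed fraction is (r/R)³, so Q_enc = (-16.8 μC)(0.245/0.437)³ = -2.96e-6 C.
Gauss's law: E·4πr² = Q_enc/ε₀.
E = k|Q_enc|/r² = (8.99×10^9)(2.96e-6)/(0.245)² = 4.43×10^5 N/C.

|E| ≈ 4.43×10^5 N/C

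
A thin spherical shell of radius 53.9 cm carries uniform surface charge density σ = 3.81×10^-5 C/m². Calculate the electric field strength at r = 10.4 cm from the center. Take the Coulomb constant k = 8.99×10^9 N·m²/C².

Take a concentric spherical Gaussian surface of radius r = 10.4 cm (inside the shell, r < 53.9 cm).
All the charge is outside the Gaussian surface: Q_enc = 0, hence E = 0 everywhere inside the shell.

E = 0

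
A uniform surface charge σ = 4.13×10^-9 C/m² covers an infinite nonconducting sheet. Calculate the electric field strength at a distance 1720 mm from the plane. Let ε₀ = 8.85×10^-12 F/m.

E = 233 N/C

By planar symmetry E is perpendicular to the sheet and uniform; use a Gaussian pillbox with flat faces of area A on each side of the sheet.
Only the two end caps contribute flux: Φ = 2EA. With Q_enc = σA, Gauss's law gives E = |σ|/(2ε₀).
E = |σ|/(2ε₀) = (4.13e-9)/(2·8.85×10^-12) = 233 N/C.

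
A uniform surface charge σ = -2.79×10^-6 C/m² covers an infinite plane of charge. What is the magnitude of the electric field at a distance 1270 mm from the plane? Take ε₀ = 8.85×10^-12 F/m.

1.58e5 N/C

By planar symmetry E is perpendicular to the sheet and uniform; use a Gaussian pillbox with flat faces of area A on each side of the sheet.
Only the two end caps contribute flux: Φ = 2EA. With Q_enc = σA, Gauss's law gives E = |σ|/(2ε₀).
E = |σ|/(2ε₀) = (2.79×10^-6)/(2·8.85×10^-12) = 1.58×10^5 N/C.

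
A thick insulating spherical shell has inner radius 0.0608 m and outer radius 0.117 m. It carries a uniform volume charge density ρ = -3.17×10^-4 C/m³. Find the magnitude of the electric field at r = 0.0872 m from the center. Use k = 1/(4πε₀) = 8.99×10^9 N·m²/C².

Take a concentric spherical Gaussian surface of radius r = 0.0872 m (within the shell material, 0.0608 m < r < 0.117 m).
Only the shell between 0.0608 m and r is enclosed: Q_enc = ρ·(4π/3)(r³ − a³) = (-3.17×10^-4)·(4π/3)·((0.0872)³ − (0.0608)³) = -5.82e-7 C.
Gauss's law: E·4πr² = Q_enc/ε₀.
E = k|Q_enc|/r² = (8.99×10^9)(5.82×10^-7)/(0.0872)² = 6.88e5 N/C.

|E| = 6.88×10^5 N/C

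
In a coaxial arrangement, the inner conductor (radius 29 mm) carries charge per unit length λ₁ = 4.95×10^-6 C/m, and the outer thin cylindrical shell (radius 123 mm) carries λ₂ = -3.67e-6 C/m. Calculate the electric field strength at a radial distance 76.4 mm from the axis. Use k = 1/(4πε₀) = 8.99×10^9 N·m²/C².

By cylindrical symmetry E is radial; use a coaxial Gaussian cylinder of radius 76.4 mm and length L (between the conductors, 29 mm < r < 123 mm).
Only the inner wire is enclosed; the outer shell contributes nothing inside itself. λ_enc = λ₁ = 4.95×10^-6 C/m.
Gauss's law: E·2πrL = λ_enc L/ε₀.
E = 2k|λ_enc|/r = 2(8.99×10^9)(4.95×10^-6)/(0.0764) = 1.16×10^6 N/C.

|E| ≈ 1.16e6 N/C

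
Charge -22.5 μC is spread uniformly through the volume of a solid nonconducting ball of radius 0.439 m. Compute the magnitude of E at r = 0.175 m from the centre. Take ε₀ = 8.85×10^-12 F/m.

Symmetry ⇒ E = E(r) r̂. Gaussian sphere of radius r = 0.175 m (r < R).
Only the charge within r is enclosed: Q_enc = Q·(r/R)³ = (-22.5 μC)·(0.175 m/0.439 m)³ = -1.425e-6 C.
Applying ∮E·dA = Q_enc/ε₀ with Φ = E(4πr²):
E = |Q_enc|/(4πε₀r²) = (1.425×10^-6)/(4π·8.85×10^-12·(0.175)²) = 4.18e5 N/C.

E ≈ 4.18×10^5 N/C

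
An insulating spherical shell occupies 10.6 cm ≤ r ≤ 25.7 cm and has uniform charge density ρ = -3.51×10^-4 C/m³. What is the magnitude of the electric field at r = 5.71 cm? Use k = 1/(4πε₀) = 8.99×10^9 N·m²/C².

Use a concentric Gaussian sphere at r = 5.71 cm (r < 10.6 cm, inside the empty cavity).
No charge is enclosed, so by Gauss's law E·4πr² = 0 ⇒ E = 0.

E = 0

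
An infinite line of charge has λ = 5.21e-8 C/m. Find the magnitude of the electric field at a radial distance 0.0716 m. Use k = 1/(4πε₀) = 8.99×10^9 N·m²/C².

Take a coaxial cylindrical Gaussian surface of radius r = 0.0716 m and length L.
Q_enc = λL, so λ_enc = 5.21×10^-8 C/m.
Since E is radial and uniform over the curved surface, Φ = E·2πrL = Q_enc/ε₀ = λ_enc L/ε₀.
E = 2k|λ_enc|/r = 2(8.99×10^9)(5.21×10^-8)/(0.0716) = 1.31×10^4 N/C.

|E| ≈ 1.31e4 N/C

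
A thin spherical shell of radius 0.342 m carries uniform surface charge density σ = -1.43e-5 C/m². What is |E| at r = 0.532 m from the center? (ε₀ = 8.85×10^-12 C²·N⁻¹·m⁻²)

6.68×10^5 N/C

Use a concentric Gaussian sphere at r = 0.532 m (r > 0.342 m).
The entire shell is enclosed: Q_enc = σ·4πR² = (-1.43×10^-5)·4π·(0.342)² = -2.102×10^-5 C.
Gauss's law: E·4πr² = Q_enc/ε₀.
E = |Q_enc|/(4πε₀r²) = (2.102e-5)/(4π·8.85×10^-12·(0.532)²) = 6.68×10^5 N/C.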